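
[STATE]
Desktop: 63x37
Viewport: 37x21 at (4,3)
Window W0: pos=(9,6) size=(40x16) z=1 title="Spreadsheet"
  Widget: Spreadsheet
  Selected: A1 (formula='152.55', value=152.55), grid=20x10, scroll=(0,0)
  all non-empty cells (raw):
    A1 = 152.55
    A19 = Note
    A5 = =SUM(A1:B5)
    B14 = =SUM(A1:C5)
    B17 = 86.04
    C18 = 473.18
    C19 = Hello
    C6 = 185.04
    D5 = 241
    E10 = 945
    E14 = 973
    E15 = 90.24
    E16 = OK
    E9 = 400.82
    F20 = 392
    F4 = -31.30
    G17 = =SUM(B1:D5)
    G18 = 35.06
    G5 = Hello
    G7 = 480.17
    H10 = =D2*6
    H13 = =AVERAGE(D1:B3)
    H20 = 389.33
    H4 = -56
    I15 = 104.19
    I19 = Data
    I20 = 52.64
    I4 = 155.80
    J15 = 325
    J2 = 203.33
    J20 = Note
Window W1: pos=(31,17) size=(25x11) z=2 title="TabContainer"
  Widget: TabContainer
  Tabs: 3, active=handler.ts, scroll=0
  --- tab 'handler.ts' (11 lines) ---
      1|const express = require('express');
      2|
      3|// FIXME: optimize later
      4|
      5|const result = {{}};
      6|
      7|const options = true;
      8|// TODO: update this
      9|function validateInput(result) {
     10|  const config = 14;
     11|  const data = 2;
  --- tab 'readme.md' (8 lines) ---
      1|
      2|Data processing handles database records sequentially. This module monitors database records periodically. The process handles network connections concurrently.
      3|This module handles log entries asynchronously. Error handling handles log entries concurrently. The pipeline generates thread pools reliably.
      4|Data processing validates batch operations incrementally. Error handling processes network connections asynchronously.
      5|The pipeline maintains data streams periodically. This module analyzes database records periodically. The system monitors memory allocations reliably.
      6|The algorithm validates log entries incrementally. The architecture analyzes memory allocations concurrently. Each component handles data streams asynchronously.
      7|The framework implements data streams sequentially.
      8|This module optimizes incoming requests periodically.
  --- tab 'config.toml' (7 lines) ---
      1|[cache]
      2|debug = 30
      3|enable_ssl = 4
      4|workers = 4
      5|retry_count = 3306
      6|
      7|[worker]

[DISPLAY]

                                     
                                     
                                     
     ┏━━━━━━━━━━━━━━━━━━━━━━━━━━━━━━━
     ┃ Spreadsheet                   
     ┠───────────────────────────────
     ┃A1: 152.55                     
     ┃       A       B       C       
     ┃-------------------------------
     ┃  1 [152.55]       0       0   
     ┃  2        0       0       0   
     ┃  3        0       0       0   
     ┃  4        0       0       0   
     ┃  5 #CIRC!         0       0   
     ┃  6        0       0 ┏━━━━━━━━━
     ┃  7        0       0 ┃ TabConta
     ┃  8        0       0 ┠─────────
     ┃  9        0       0 ┃[handler.
     ┗━━━━━━━━━━━━━━━━━━━━━┃─────────
                           ┃const exp
                           ┃         


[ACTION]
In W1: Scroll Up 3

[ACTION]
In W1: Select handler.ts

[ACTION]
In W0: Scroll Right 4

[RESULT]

                                     
                                     
                                     
     ┏━━━━━━━━━━━━━━━━━━━━━━━━━━━━━━━
     ┃ Spreadsheet                   
     ┠───────────────────────────────
     ┃A1: 152.55                     
     ┃       E       F       G       
     ┃-------------------------------
     ┃  1        0       0       0   
     ┃  2        0       0       0   
     ┃  3        0       0       0   
     ┃  4        0  -31.30       0   
     ┃  5        0       0Hello      
     ┃  6        0       0 ┏━━━━━━━━━
     ┃  7        0       0 ┃ TabConta
     ┃  8        0       0 ┠─────────
     ┃  9   400.82       0 ┃[handler.
     ┗━━━━━━━━━━━━━━━━━━━━━┃─────────
                           ┃const exp
                           ┃         


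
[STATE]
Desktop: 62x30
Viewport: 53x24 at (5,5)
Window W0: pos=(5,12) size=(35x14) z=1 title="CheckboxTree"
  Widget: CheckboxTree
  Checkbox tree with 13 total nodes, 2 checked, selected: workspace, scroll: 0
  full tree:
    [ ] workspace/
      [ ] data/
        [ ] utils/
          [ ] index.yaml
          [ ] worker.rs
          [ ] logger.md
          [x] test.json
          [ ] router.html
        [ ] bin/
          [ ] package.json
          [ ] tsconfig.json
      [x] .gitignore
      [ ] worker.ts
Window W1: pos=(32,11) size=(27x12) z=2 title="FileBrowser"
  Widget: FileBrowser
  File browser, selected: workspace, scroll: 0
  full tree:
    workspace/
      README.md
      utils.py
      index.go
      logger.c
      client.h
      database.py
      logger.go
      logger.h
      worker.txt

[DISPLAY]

                                                     
                                                     
                                                     
                                                     
                                                     
                                                     
                           ┏━━━━━━━━━━━━━━━━━━━━━━━━━
┏━━━━━━━━━━━━━━━━━━━━━━━━━━┃ FileBrowser             
┃ CheckboxTree             ┠─────────────────────────
┠──────────────────────────┃> [-] workspace/         
┃>[-] workspace/           ┃    README.md            
┃   [-] data/              ┃    utils.py             
┃     [-] utils/           ┃    index.go             
┃       [ ] index.yaml     ┃    logger.c             
┃       [ ] worker.rs      ┃    client.h             
┃       [ ] logger.md      ┃    database.py          
┃       [x] test.json      ┃    logger.go            
┃       [ ] router.html    ┗━━━━━━━━━━━━━━━━━━━━━━━━━
┃     [ ] bin/                    ┃                  
┃       [ ] package.json          ┃                  
┗━━━━━━━━━━━━━━━━━━━━━━━━━━━━━━━━━┛                  
                                                     
                                                     
                                                     


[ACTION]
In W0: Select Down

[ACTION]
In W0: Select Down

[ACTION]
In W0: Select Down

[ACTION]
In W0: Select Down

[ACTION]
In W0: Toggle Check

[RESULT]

                                                     
                                                     
                                                     
                                                     
                                                     
                                                     
                           ┏━━━━━━━━━━━━━━━━━━━━━━━━━
┏━━━━━━━━━━━━━━━━━━━━━━━━━━┃ FileBrowser             
┃ CheckboxTree             ┠─────────────────────────
┠──────────────────────────┃> [-] workspace/         
┃ [-] workspace/           ┃    README.md            
┃   [-] data/              ┃    utils.py             
┃     [-] utils/           ┃    index.go             
┃       [ ] index.yaml     ┃    logger.c             
┃>      [x] worker.rs      ┃    client.h             
┃       [ ] logger.md      ┃    database.py          
┃       [x] test.json      ┃    logger.go            
┃       [ ] router.html    ┗━━━━━━━━━━━━━━━━━━━━━━━━━
┃     [ ] bin/                    ┃                  
┃       [ ] package.json          ┃                  
┗━━━━━━━━━━━━━━━━━━━━━━━━━━━━━━━━━┛                  
                                                     
                                                     
                                                     


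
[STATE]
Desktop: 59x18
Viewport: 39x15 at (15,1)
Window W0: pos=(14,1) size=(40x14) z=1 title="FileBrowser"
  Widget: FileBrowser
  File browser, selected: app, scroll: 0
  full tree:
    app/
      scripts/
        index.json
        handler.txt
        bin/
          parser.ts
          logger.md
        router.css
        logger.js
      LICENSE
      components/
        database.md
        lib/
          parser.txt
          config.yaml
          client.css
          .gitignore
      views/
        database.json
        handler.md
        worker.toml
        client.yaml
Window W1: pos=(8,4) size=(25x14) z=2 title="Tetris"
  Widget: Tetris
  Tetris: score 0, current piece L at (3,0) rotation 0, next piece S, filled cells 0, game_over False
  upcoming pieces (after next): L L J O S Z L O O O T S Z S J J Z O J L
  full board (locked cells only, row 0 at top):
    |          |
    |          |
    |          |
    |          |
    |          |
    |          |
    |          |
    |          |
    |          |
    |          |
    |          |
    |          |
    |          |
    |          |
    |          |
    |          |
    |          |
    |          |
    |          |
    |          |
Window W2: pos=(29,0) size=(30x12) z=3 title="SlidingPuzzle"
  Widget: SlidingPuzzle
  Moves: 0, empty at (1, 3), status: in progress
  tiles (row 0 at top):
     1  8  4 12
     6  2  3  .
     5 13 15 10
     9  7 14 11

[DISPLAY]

━━━━━━━━━━━━━━┃ SlidingPuzzle          
 FileBrowser  ┠────────────────────────
──────────────┃┌────┬────┬────┬────┐   
━━━━━━━━━━━━━━┃│  1 │  8 │  4 │ 12 │   
s             ┃├────┼────┼────┼────┤   
──────────────┃│  6 │  2 │  3 │    │   
    │Next:    ┃├────┼────┼────┼────┤   
    │ ░░      ┃│  5 │ 13 │ 15 │ 10 │   
    │░░       ┃├────┼────┼────┼────┤   
    │         ┃│  9 │  7 │ 14 │ 11 │   
    │         ┗━━━━━━━━━━━━━━━━━━━━━━━━
    │            ┃                    ┃
    │Score:      ┃                    ┃
    │0           ┃━━━━━━━━━━━━━━━━━━━━┛
    │            ┃                     


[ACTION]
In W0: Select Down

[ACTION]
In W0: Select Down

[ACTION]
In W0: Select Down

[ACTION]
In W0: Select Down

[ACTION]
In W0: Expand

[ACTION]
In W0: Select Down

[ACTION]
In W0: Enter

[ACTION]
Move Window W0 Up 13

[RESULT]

 FileBrowser  ┃ SlidingPuzzle          
──────────────┠────────────────────────
  [-] app/    ┃┌────┬────┬────┬────┐   
━━━━━━━━━━━━━━┃│  1 │  8 │  4 │ 12 │   
s             ┃├────┼────┼────┼────┤   
──────────────┃│  6 │  2 │  3 │    │   
    │Next:    ┃├────┼────┼────┼────┤   
    │ ░░      ┃│  5 │ 13 │ 15 │ 10 │   
    │░░       ┃├────┼────┼────┼────┤   
    │         ┃│  9 │  7 │ 14 │ 11 │   
    │         ┗━━━━━━━━━━━━━━━━━━━━━━━━
    │            ┃                    ┃
    │Score:      ┃━━━━━━━━━━━━━━━━━━━━┛
    │0           ┃                     
    │            ┃                     


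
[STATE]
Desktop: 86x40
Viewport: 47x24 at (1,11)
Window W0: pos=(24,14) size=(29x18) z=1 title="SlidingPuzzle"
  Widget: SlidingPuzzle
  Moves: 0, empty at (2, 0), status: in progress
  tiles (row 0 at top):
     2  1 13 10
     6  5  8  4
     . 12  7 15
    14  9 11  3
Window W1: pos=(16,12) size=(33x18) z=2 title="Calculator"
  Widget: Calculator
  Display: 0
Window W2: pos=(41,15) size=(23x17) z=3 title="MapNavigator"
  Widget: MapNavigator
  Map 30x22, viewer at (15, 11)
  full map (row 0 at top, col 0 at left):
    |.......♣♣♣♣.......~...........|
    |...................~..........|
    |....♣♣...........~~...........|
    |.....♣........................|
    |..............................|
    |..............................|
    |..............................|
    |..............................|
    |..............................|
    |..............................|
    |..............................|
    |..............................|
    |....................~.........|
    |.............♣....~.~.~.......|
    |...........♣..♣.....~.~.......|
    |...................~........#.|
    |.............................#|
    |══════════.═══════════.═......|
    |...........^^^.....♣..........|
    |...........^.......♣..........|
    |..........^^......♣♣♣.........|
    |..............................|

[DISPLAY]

                                               
               ┏━━━━━━━━━━━━━━━━━━━━━━━━━━━━━━━
               ┃ Calculator                    
               ┠───────────────────────────────
               ┃                        ┏━━━━━━
               ┃┌───┬───┬───┬───┐       ┃ MapNa
               ┃│ 7 │ 8 │ 9 │ ÷ │       ┠──────
               ┃├───┼───┼───┼───┤       ┃......
               ┃│ 4 │ 5 │ 6 │ × │       ┃......
               ┃├───┼───┼───┼───┤       ┃......
               ┃│ 1 │ 2 │ 3 │ - │       ┃......
               ┃├───┼───┼───┼───┤       ┃......
               ┃│ 0 │ . │ = │ + │       ┃......
               ┃├───┼───┼───┼───┤       ┃......
               ┃│ C │ MC│ MR│ M+│       ┃......
               ┃└───┴───┴───┴───┘       ┃......
               ┃                        ┃......
               ┃                        ┃......
               ┗━━━━━━━━━━━━━━━━━━━━━━━━┃......
                       ┃                ┃═════.
                       ┗━━━━━━━━━━━━━━━━┗━━━━━━
                                               
                                               
                                               


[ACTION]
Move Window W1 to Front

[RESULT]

                                               
               ┏━━━━━━━━━━━━━━━━━━━━━━━━━━━━━━━
               ┃ Calculator                    
               ┠───────────────────────────────
               ┃                              0
               ┃┌───┬───┬───┬───┐              
               ┃│ 7 │ 8 │ 9 │ ÷ │              
               ┃├───┼───┼───┼───┤              
               ┃│ 4 │ 5 │ 6 │ × │              
               ┃├───┼───┼───┼───┤              
               ┃│ 1 │ 2 │ 3 │ - │              
               ┃├───┼───┼───┼───┤              
               ┃│ 0 │ . │ = │ + │              
               ┃├───┼───┼───┼───┤              
               ┃│ C │ MC│ MR│ M+│              
               ┃└───┴───┴───┴───┘              
               ┃                               
               ┃                               
               ┗━━━━━━━━━━━━━━━━━━━━━━━━━━━━━━━
                       ┃                ┃═════.
                       ┗━━━━━━━━━━━━━━━━┗━━━━━━
                                               
                                               
                                               


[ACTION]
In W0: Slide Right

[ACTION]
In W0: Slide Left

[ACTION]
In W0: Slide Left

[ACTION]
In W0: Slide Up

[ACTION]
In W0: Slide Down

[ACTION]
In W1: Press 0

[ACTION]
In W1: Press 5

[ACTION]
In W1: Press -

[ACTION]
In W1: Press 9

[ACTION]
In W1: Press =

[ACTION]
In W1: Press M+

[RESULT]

                                               
               ┏━━━━━━━━━━━━━━━━━━━━━━━━━━━━━━━
               ┃ Calculator                    
               ┠───────────────────────────────
               ┃                             -4
               ┃┌───┬───┬───┬───┐              
               ┃│ 7 │ 8 │ 9 │ ÷ │              
               ┃├───┼───┼───┼───┤              
               ┃│ 4 │ 5 │ 6 │ × │              
               ┃├───┼───┼───┼───┤              
               ┃│ 1 │ 2 │ 3 │ - │              
               ┃├───┼───┼───┼───┤              
               ┃│ 0 │ . │ = │ + │              
               ┃├───┼───┼───┼───┤              
               ┃│ C │ MC│ MR│ M+│              
               ┃└───┴───┴───┴───┘              
               ┃                               
               ┃                               
               ┗━━━━━━━━━━━━━━━━━━━━━━━━━━━━━━━
                       ┃                ┃═════.
                       ┗━━━━━━━━━━━━━━━━┗━━━━━━
                                               
                                               
                                               


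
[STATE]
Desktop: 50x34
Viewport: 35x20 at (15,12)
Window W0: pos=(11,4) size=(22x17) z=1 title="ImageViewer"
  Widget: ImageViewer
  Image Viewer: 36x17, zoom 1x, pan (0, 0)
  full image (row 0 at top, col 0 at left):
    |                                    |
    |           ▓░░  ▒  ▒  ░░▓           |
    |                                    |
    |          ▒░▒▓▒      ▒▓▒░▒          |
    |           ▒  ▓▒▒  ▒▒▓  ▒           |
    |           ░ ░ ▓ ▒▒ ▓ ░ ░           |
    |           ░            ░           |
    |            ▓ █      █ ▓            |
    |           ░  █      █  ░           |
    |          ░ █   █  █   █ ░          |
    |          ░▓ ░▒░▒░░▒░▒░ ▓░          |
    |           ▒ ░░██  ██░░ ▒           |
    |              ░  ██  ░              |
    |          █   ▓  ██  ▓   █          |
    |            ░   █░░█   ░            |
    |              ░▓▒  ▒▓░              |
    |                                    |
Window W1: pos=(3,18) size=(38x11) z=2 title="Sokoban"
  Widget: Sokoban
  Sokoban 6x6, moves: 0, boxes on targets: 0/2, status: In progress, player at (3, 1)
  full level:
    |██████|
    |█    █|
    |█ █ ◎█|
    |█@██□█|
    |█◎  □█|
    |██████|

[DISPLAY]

        ░ ░ ▓ ▒▒ ┃                 
        ░        ┃                 
         ▓ █     ┃                 
        ░  █     ┃                 
       ░ █   █  █┃                 
       ░▓ ░▒░▒░░▒┃                 
━━━━━━━━━━━━━━━━━━━━━━━━━┓         
                         ┃         
─────────────────────────┨         
                         ┃         
                         ┃         
                         ┃         
                         ┃         
                         ┃         
                         ┃         
/2                       ┃         
━━━━━━━━━━━━━━━━━━━━━━━━━┛         
                                   
                                   
                                   


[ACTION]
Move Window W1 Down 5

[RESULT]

        ░ ░ ▓ ▒▒ ┃                 
        ░        ┃                 
         ▓ █     ┃                 
        ░  █     ┃                 
       ░ █   █  █┃                 
       ░▓ ░▒░▒░░▒┃                 
        ▒ ░░██  █┃                 
           ░  ██ ┃                 
━━━━━━━━━━━━━━━━━┛                 
                                   
                                   
━━━━━━━━━━━━━━━━━━━━━━━━━┓         
                         ┃         
─────────────────────────┨         
                         ┃         
                         ┃         
                         ┃         
                         ┃         
                         ┃         
                         ┃         


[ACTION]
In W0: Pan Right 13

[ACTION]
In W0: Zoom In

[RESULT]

                 ┃                 
    ▒▒░░▒▒▓▓▒▒   ┃                 
    ▒▒░░▒▒▓▓▒▒   ┃                 
      ▒▒    ▓▓▒▒▒┃                 
      ▒▒    ▓▓▒▒▒┃                 
      ░░  ░░  ▓▓ ┃                 
      ░░  ░░  ▓▓ ┃                 
      ░░         ┃                 
━━━━━━━━━━━━━━━━━┛                 
                                   
                                   
━━━━━━━━━━━━━━━━━━━━━━━━━┓         
                         ┃         
─────────────────────────┨         
                         ┃         
                         ┃         
                         ┃         
                         ┃         
                         ┃         
                         ┃         


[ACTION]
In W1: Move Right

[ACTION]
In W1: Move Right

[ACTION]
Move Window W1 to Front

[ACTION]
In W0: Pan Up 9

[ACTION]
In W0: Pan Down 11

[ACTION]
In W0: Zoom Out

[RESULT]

                 ┃                 
                 ┃                 
                 ┃                 
                 ┃                 
                 ┃                 
                 ┃                 
                 ┃                 
                 ┃                 
━━━━━━━━━━━━━━━━━┛                 
                                   
                                   
━━━━━━━━━━━━━━━━━━━━━━━━━┓         
                         ┃         
─────────────────────────┨         
                         ┃         
                         ┃         
                         ┃         
                         ┃         
                         ┃         
                         ┃         


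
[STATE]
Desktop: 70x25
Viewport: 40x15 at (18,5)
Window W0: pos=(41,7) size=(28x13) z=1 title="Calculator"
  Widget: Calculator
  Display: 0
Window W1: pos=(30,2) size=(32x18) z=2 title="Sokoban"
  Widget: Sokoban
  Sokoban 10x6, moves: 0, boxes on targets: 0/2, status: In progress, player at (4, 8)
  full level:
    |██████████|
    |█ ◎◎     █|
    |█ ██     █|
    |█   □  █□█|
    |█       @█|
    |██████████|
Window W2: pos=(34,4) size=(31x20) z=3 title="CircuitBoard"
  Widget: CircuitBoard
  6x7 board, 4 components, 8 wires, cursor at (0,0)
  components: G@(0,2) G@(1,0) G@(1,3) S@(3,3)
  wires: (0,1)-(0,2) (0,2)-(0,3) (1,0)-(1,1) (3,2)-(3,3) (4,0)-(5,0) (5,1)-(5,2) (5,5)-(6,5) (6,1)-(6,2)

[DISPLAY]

            ┃███┃ CircuitBoard          
            ┃█ ◎┠───────────────────────
            ┃█ █┃   0 1 2 3 4 5         
            ┃█  ┃0  [.]  · ─ G ─ ·      
            ┃█  ┃                       
            ┃███┃1   G ─ ·       G      
            ┃Mov┃                       
            ┃   ┃2                      
            ┃   ┃                       
            ┃   ┃3           · ─ S      
            ┃   ┃                       
            ┃   ┃4   ·                  
            ┃   ┃    │                  
            ┃   ┃5   ·   · ─ ·          
            ┗━━━┃                       


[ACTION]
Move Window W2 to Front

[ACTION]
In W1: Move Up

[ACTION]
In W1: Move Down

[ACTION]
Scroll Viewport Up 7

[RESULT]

                                        
                                        
            ┏━━━━━━━━━━━━━━━━━━━━━━━━━━━
            ┃ Sokoban                   
            ┠───┏━━━━━━━━━━━━━━━━━━━━━━━
            ┃███┃ CircuitBoard          
            ┃█ ◎┠───────────────────────
            ┃█ █┃   0 1 2 3 4 5         
            ┃█  ┃0  [.]  · ─ G ─ ·      
            ┃█  ┃                       
            ┃███┃1   G ─ ·       G      
            ┃Mov┃                       
            ┃   ┃2                      
            ┃   ┃                       
            ┃   ┃3           · ─ S      


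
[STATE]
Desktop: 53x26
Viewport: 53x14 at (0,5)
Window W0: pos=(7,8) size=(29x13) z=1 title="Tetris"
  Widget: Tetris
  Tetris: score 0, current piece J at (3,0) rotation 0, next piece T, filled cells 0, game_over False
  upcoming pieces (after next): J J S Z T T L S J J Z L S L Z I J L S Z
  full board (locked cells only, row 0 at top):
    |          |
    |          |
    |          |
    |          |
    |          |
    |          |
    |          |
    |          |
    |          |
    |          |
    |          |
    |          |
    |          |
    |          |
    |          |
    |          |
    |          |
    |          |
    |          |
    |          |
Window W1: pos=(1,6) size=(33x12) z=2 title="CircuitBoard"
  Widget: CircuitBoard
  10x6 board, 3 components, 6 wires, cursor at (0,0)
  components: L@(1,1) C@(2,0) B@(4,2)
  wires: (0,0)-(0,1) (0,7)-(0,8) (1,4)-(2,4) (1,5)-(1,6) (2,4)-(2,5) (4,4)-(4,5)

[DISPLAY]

                                                     
 ┏━━━━━━━━━━━━━━━━━━━━━━━━━━━━━━━┓                   
 ┃ CircuitBoard                  ┃                   
 ┠───────────────────────────────┨━┓                 
 ┃   0 1 2 3 4 5 6 7 8 9         ┃ ┃                 
 ┃0  [.]─ ·                      ┃─┨                 
 ┃                               ┃ ┃                 
 ┃1       L           ·   · ─ ·  ┃ ┃                 
 ┃                    │          ┃ ┃                 
 ┃2   C               · ─ ·      ┃ ┃                 
 ┃                               ┃ ┃                 
 ┃3                              ┃ ┃                 
 ┗━━━━━━━━━━━━━━━━━━━━━━━━━━━━━━━┛ ┃                 
       ┃          │0               ┃                 


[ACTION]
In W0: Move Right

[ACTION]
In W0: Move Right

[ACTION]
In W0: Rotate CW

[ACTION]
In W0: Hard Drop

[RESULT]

                                                     
 ┏━━━━━━━━━━━━━━━━━━━━━━━━━━━━━━━┓                   
 ┃ CircuitBoard                  ┃                   
 ┠───────────────────────────────┨━┓                 
 ┃   0 1 2 3 4 5 6 7 8 9         ┃ ┃                 
 ┃0  [.]─ ·                      ┃─┨                 
 ┃                               ┃ ┃                 
 ┃1       L           ·   · ─ ·  ┃ ┃                 
 ┃                    │          ┃ ┃                 
 ┃2   C               · ─ ·      ┃ ┃                 
 ┃                               ┃ ┃                 
 ┃3                              ┃ ┃                 
 ┗━━━━━━━━━━━━━━━━━━━━━━━━━━━━━━━┛ ┃                 
       ┃     █    │0               ┃                 


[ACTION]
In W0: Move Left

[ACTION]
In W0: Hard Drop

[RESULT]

                                                     
 ┏━━━━━━━━━━━━━━━━━━━━━━━━━━━━━━━┓                   
 ┃ CircuitBoard                  ┃                   
 ┠───────────────────────────────┨━┓                 
 ┃   0 1 2 3 4 5 6 7 8 9         ┃ ┃                 
 ┃0  [.]─ ·                      ┃─┨                 
 ┃                               ┃ ┃                 
 ┃1       L           ·   · ─ ·  ┃ ┃                 
 ┃                    │          ┃ ┃                 
 ┃2   C               · ─ ·      ┃ ┃                 
 ┃                               ┃ ┃                 
 ┃3                              ┃ ┃                 
 ┗━━━━━━━━━━━━━━━━━━━━━━━━━━━━━━━┛ ┃                 
       ┃   ▒ █    │0               ┃                 


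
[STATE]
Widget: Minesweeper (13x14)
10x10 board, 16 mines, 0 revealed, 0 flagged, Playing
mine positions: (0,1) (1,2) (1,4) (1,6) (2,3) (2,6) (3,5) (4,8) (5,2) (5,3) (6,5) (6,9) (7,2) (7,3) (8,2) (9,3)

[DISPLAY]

■■■■■■■■■■   
■■■■■■■■■■   
■■■■■■■■■■   
■■■■■■■■■■   
■■■■■■■■■■   
■■■■■■■■■■   
■■■■■■■■■■   
■■■■■■■■■■   
■■■■■■■■■■   
■■■■■■■■■■   
             
             
             
             


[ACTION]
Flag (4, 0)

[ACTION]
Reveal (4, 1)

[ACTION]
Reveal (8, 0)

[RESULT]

■■■■■■■■■■   
12■■■■■■■■   
 12■■■■■■■   
  1■■■■■■■   
 12■■■■■■■   
 1■■■■■■■■   
 2■■■■■■■■   
 2■■■■■■■■   
 2■■■■■■■■   
 1■■■■■■■■   
             
             
             
             


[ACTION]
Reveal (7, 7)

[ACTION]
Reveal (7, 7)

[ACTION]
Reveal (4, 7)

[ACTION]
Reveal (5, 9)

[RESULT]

■■■■■■■■■■   
12■■■■■■■■   
 12■■■■■■■   
  1■■■■■■■   
 12■■■■1■■   
 1■■■■1122   
 2■■■■1 1■   
 2■■211 11   
 2■■2        
 1■■1        
             
             
             
             


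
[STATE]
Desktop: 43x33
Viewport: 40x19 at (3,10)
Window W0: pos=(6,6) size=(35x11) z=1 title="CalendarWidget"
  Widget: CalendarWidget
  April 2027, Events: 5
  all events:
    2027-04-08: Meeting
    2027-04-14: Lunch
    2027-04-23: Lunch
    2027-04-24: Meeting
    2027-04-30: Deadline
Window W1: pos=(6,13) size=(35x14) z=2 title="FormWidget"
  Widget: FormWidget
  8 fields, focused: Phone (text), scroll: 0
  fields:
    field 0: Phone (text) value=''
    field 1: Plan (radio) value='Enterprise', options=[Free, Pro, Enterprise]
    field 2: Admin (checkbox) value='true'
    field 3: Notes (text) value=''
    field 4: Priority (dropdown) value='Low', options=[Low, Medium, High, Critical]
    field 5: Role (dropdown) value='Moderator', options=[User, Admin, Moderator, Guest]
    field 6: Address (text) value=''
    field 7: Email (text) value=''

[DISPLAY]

   ┃Mo Tu We Th Fr Sa Su             ┃  
   ┃          1  2  3  4             ┃  
   ┃ 5  6  7  8*  9 10 11            ┃  
   ┏━━━━━━━━━━━━━━━━━━━━━━━━━━━━━━━━━┓  
   ┃ FormWidget                      ┃  
   ┠─────────────────────────────────┨  
   ┃> Phone:      [                 ]┃  
   ┃  Plan:       ( ) Free  ( ) Pro  ┃  
   ┃  Admin:      [x]                ┃  
   ┃  Notes:      [                 ]┃  
   ┃  Priority:   [Low             ▼]┃  
   ┃  Role:       [Moderator       ▼]┃  
   ┃  Address:    [                 ]┃  
   ┃  Email:      [                 ]┃  
   ┃                                 ┃  
   ┃                                 ┃  
   ┗━━━━━━━━━━━━━━━━━━━━━━━━━━━━━━━━━┛  
                                        
                                        


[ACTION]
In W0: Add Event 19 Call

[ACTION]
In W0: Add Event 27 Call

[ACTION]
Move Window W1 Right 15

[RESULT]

   ┃Mo Tu We Th Fr Sa Su             ┃  
   ┃          1  2  3  4             ┃  
   ┃ 5  6  7  8*  9 10 11            ┃  
   ┃1┏━━━━━━━━━━━━━━━━━━━━━━━━━━━━━━━━━┓
   ┃1┃ FormWidget                      ┃
   ┃2┠─────────────────────────────────┨
   ┗━┃> Phone:      [                 ]┃
     ┃  Plan:       ( ) Free  ( ) Pro  ┃
     ┃  Admin:      [x]                ┃
     ┃  Notes:      [                 ]┃
     ┃  Priority:   [Low             ▼]┃
     ┃  Role:       [Moderator       ▼]┃
     ┃  Address:    [                 ]┃
     ┃  Email:      [                 ]┃
     ┃                                 ┃
     ┃                                 ┃
     ┗━━━━━━━━━━━━━━━━━━━━━━━━━━━━━━━━━┛
                                        
                                        


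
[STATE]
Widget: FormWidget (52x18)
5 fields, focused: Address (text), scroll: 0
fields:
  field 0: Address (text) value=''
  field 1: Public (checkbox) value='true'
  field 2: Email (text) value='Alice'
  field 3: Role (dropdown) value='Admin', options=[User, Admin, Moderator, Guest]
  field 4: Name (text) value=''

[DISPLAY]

> Address:    [                                    ]
  Public:     [x]                                   
  Email:      [Alice                               ]
  Role:       [Admin                              ▼]
  Name:       [                                    ]
                                                    
                                                    
                                                    
                                                    
                                                    
                                                    
                                                    
                                                    
                                                    
                                                    
                                                    
                                                    
                                                    


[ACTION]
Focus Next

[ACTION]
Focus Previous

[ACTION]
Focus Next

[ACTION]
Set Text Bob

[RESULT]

  Address:    [                                    ]
> Public:     [x]                                   
  Email:      [Alice                               ]
  Role:       [Admin                              ▼]
  Name:       [                                    ]
                                                    
                                                    
                                                    
                                                    
                                                    
                                                    
                                                    
                                                    
                                                    
                                                    
                                                    
                                                    
                                                    


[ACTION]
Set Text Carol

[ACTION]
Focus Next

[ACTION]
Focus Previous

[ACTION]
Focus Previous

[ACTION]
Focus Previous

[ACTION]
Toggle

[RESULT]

  Address:    [                                    ]
  Public:     [x]                                   
  Email:      [Alice                               ]
  Role:       [Admin                              ▼]
> Name:       [                                    ]
                                                    
                                                    
                                                    
                                                    
                                                    
                                                    
                                                    
                                                    
                                                    
                                                    
                                                    
                                                    
                                                    


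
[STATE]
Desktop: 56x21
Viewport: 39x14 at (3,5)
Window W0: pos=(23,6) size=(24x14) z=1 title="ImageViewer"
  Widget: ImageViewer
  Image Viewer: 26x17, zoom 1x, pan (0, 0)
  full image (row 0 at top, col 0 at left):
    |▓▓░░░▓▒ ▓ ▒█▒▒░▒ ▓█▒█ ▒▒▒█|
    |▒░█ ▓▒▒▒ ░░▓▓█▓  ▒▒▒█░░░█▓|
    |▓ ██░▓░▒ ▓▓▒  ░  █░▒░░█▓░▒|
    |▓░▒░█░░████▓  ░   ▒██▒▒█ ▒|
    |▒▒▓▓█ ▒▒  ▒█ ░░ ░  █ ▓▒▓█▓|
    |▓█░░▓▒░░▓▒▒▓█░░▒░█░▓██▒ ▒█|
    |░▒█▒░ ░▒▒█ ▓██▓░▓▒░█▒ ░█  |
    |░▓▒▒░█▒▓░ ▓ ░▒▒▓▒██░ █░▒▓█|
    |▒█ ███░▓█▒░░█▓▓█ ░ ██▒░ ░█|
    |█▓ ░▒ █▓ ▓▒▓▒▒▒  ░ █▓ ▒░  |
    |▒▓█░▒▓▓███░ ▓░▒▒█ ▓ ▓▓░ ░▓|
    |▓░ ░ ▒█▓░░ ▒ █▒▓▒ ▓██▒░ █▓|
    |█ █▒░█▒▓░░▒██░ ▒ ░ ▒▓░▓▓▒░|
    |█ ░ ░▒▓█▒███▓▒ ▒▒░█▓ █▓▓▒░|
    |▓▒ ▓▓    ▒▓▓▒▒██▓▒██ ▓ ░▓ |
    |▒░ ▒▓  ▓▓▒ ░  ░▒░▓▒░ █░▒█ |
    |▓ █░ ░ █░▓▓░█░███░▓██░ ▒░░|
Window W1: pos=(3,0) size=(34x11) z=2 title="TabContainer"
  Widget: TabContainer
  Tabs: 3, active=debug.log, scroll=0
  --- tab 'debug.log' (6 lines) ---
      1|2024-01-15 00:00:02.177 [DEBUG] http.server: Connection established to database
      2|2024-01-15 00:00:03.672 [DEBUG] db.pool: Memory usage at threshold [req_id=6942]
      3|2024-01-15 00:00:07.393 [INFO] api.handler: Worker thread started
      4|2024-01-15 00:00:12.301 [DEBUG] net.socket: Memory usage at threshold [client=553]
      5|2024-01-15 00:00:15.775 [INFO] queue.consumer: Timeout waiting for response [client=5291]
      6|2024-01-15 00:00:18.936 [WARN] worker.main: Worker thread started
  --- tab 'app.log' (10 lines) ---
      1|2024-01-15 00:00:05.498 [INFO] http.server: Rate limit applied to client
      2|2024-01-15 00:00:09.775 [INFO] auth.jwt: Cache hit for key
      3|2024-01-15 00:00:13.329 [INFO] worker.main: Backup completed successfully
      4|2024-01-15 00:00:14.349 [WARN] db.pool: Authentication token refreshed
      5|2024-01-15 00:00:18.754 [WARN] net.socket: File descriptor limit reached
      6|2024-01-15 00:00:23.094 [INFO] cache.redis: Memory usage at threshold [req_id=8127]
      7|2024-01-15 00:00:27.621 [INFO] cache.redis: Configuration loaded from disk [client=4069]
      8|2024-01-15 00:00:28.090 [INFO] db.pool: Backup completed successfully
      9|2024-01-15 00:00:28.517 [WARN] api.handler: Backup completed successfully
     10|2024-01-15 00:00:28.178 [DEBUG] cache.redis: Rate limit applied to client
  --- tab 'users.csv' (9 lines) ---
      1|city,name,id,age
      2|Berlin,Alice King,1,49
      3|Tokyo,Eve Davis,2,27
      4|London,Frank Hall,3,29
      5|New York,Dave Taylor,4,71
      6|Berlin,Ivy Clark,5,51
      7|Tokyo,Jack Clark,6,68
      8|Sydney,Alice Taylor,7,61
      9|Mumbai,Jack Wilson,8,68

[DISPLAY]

┃2024-01-15 00:00:02.177 [DEBUG] ┃     
┃2024-01-15 00:00:03.672 [DEBUG] ┃━━━━━
┃2024-01-15 00:00:07.393 [INFO] a┃     
┃2024-01-15 00:00:12.301 [DEBUG] ┃─────
┃2024-01-15 00:00:15.775 [INFO] q┃▒░▒ ▓
┗━━━━━━━━━━━━━━━━━━━━━━━━━━━━━━━━┛█▓  ▒
                    ┃▓ ██░▓░▒ ▓▓▒  ░  █
                    ┃▓░▒░█░░████▓  ░   
                    ┃▒▒▓▓█ ▒▒  ▒█ ░░ ░ 
                    ┃▓█░░▓▒░░▓▒▒▓█░░▒░█
                    ┃░▒█▒░ ░▒▒█ ▓██▓░▓▒
                    ┃░▓▒▒░█▒▓░ ▓ ░▒▒▓▒█
                    ┃▒█ ███░▓█▒░░█▓▓█ ░
                    ┃█▓ ░▒ █▓ ▓▒▓▒▒▒  ░


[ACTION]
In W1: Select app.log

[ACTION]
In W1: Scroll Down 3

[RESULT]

┃2024-01-15 00:00:14.349 [WARN] d┃     
┃2024-01-15 00:00:18.754 [WARN] n┃━━━━━
┃2024-01-15 00:00:23.094 [INFO] c┃     
┃2024-01-15 00:00:27.621 [INFO] c┃─────
┃2024-01-15 00:00:28.090 [INFO] d┃▒░▒ ▓
┗━━━━━━━━━━━━━━━━━━━━━━━━━━━━━━━━┛█▓  ▒
                    ┃▓ ██░▓░▒ ▓▓▒  ░  █
                    ┃▓░▒░█░░████▓  ░   
                    ┃▒▒▓▓█ ▒▒  ▒█ ░░ ░ 
                    ┃▓█░░▓▒░░▓▒▒▓█░░▒░█
                    ┃░▒█▒░ ░▒▒█ ▓██▓░▓▒
                    ┃░▓▒▒░█▒▓░ ▓ ░▒▒▓▒█
                    ┃▒█ ███░▓█▒░░█▓▓█ ░
                    ┃█▓ ░▒ █▓ ▓▒▓▒▒▒  ░


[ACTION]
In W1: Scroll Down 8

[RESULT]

┃2024-01-15 00:00:28.178 [DEBUG] ┃     
┃                                ┃━━━━━
┃                                ┃     
┃                                ┃─────
┃                                ┃▒░▒ ▓
┗━━━━━━━━━━━━━━━━━━━━━━━━━━━━━━━━┛█▓  ▒
                    ┃▓ ██░▓░▒ ▓▓▒  ░  █
                    ┃▓░▒░█░░████▓  ░   
                    ┃▒▒▓▓█ ▒▒  ▒█ ░░ ░ 
                    ┃▓█░░▓▒░░▓▒▒▓█░░▒░█
                    ┃░▒█▒░ ░▒▒█ ▓██▓░▓▒
                    ┃░▓▒▒░█▒▓░ ▓ ░▒▒▓▒█
                    ┃▒█ ███░▓█▒░░█▓▓█ ░
                    ┃█▓ ░▒ █▓ ▓▒▓▒▒▒  ░
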